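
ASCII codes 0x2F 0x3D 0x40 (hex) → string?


Codes (hex): 0x2F 0x3D 0x40
Per-code ASCII lookup:
  0x2F = 47  (special character) → '/'
  0x3D = 61  (special character) → '='
  0x40 = 64  (special character) → '@'
= '/=@'


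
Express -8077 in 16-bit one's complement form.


Original: 0001111110001101
Invert all bits:
  bit 0: 0 → 1
  bit 1: 0 → 1
  bit 2: 0 → 1
  bit 3: 1 → 0
  bit 4: 1 → 0
  bit 5: 1 → 0
  bit 6: 1 → 0
  bit 7: 1 → 0
  bit 8: 1 → 0
  bit 9: 0 → 1
  bit 10: 0 → 1
  bit 11: 0 → 1
  bit 12: 1 → 0
  bit 13: 1 → 0
  bit 14: 0 → 1
  bit 15: 1 → 0
= 1110000001110010


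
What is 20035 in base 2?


Divide by 2 repeatedly:
20035 ÷ 2 = 10017 remainder 1
10017 ÷ 2 = 5008 remainder 1
5008 ÷ 2 = 2504 remainder 0
2504 ÷ 2 = 1252 remainder 0
1252 ÷ 2 = 626 remainder 0
626 ÷ 2 = 313 remainder 0
313 ÷ 2 = 156 remainder 1
156 ÷ 2 = 78 remainder 0
78 ÷ 2 = 39 remainder 0
39 ÷ 2 = 19 remainder 1
19 ÷ 2 = 9 remainder 1
9 ÷ 2 = 4 remainder 1
4 ÷ 2 = 2 remainder 0
2 ÷ 2 = 1 remainder 0
1 ÷ 2 = 0 remainder 1
Reading remainders bottom-up:
= 100111001000011


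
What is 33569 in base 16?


Divide by 16 repeatedly:
33569 ÷ 16 = 2098 remainder 1 (1)
2098 ÷ 16 = 131 remainder 2 (2)
131 ÷ 16 = 8 remainder 3 (3)
8 ÷ 16 = 0 remainder 8 (8)
Reading remainders bottom-up:
= 0x8321


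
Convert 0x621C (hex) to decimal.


Positional values:
Position 0: C × 16^0 = 12 × 1 = 12
Position 1: 1 × 16^1 = 1 × 16 = 16
Position 2: 2 × 16^2 = 2 × 256 = 512
Position 3: 6 × 16^3 = 6 × 4096 = 24576
Sum = 12 + 16 + 512 + 24576
= 25116


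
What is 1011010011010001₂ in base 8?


Group into 3-bit groups: 001011010011010001
  001 = 1
  011 = 3
  010 = 2
  011 = 3
  010 = 2
  001 = 1
= 0o132321


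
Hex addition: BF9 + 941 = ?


Align and add column by column (LSB to MSB, each column mod 16 with carry):
  0BF9
+ 0941
  ----
  col 0: 9(9) + 1(1) + 0 (carry in) = 10 → A(10), carry out 0
  col 1: F(15) + 4(4) + 0 (carry in) = 19 → 3(3), carry out 1
  col 2: B(11) + 9(9) + 1 (carry in) = 21 → 5(5), carry out 1
  col 3: 0(0) + 0(0) + 1 (carry in) = 1 → 1(1), carry out 0
Reading digits MSB→LSB: 153A
Strip leading zeros: 153A
= 0x153A


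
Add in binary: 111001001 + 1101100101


Align and add column by column (LSB to MSB, carry propagating):
  00111001001
+ 01101100101
  -----------
  col 0: 1 + 1 + 0 (carry in) = 2 → bit 0, carry out 1
  col 1: 0 + 0 + 1 (carry in) = 1 → bit 1, carry out 0
  col 2: 0 + 1 + 0 (carry in) = 1 → bit 1, carry out 0
  col 3: 1 + 0 + 0 (carry in) = 1 → bit 1, carry out 0
  col 4: 0 + 0 + 0 (carry in) = 0 → bit 0, carry out 0
  col 5: 0 + 1 + 0 (carry in) = 1 → bit 1, carry out 0
  col 6: 1 + 1 + 0 (carry in) = 2 → bit 0, carry out 1
  col 7: 1 + 0 + 1 (carry in) = 2 → bit 0, carry out 1
  col 8: 1 + 1 + 1 (carry in) = 3 → bit 1, carry out 1
  col 9: 0 + 1 + 1 (carry in) = 2 → bit 0, carry out 1
  col 10: 0 + 0 + 1 (carry in) = 1 → bit 1, carry out 0
Reading bits MSB→LSB: 10100101110
Strip leading zeros: 10100101110
= 10100101110


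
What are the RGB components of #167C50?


Hex: #167C50
R = 16₁₆ = 22
G = 7C₁₆ = 124
B = 50₁₆ = 80
= RGB(22, 124, 80)


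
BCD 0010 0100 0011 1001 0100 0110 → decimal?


Each 4-bit group → digit:
  0010 → 2
  0100 → 4
  0011 → 3
  1001 → 9
  0100 → 4
  0110 → 6
= 243946


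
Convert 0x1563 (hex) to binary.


Each hex digit → 4 binary bits:
  1 = 0001
  5 = 0101
  6 = 0110
  3 = 0011
Concatenate: 0001 0101 0110 0011
= 0001010101100011


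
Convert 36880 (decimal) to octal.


Divide by 8 repeatedly:
36880 ÷ 8 = 4610 remainder 0
4610 ÷ 8 = 576 remainder 2
576 ÷ 8 = 72 remainder 0
72 ÷ 8 = 9 remainder 0
9 ÷ 8 = 1 remainder 1
1 ÷ 8 = 0 remainder 1
Reading remainders bottom-up:
= 0o110020


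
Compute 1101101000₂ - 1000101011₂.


Align and subtract column by column (LSB to MSB, borrowing when needed):
  1101101000
- 1000101011
  ----------
  col 0: (0 - 0 borrow-in) - 1 → borrow from next column: (0+2) - 1 = 1, borrow out 1
  col 1: (0 - 1 borrow-in) - 1 → borrow from next column: (-1+2) - 1 = 0, borrow out 1
  col 2: (0 - 1 borrow-in) - 0 → borrow from next column: (-1+2) - 0 = 1, borrow out 1
  col 3: (1 - 1 borrow-in) - 1 → borrow from next column: (0+2) - 1 = 1, borrow out 1
  col 4: (0 - 1 borrow-in) - 0 → borrow from next column: (-1+2) - 0 = 1, borrow out 1
  col 5: (1 - 1 borrow-in) - 1 → borrow from next column: (0+2) - 1 = 1, borrow out 1
  col 6: (1 - 1 borrow-in) - 0 → 0 - 0 = 0, borrow out 0
  col 7: (0 - 0 borrow-in) - 0 → 0 - 0 = 0, borrow out 0
  col 8: (1 - 0 borrow-in) - 0 → 1 - 0 = 1, borrow out 0
  col 9: (1 - 0 borrow-in) - 1 → 1 - 1 = 0, borrow out 0
Reading bits MSB→LSB: 0100111101
Strip leading zeros: 100111101
= 100111101


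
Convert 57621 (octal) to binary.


Each octal digit → 3 binary bits:
  5 = 101
  7 = 111
  6 = 110
  2 = 010
  1 = 001
Concatenate: 101 111 110 010 001
= 101111110010001


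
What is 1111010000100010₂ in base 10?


Positional values:
Bit 1: 1 × 2^1 = 2
Bit 5: 1 × 2^5 = 32
Bit 10: 1 × 2^10 = 1024
Bit 12: 1 × 2^12 = 4096
Bit 13: 1 × 2^13 = 8192
Bit 14: 1 × 2^14 = 16384
Bit 15: 1 × 2^15 = 32768
Sum = 2 + 32 + 1024 + 4096 + 8192 + 16384 + 32768
= 62498


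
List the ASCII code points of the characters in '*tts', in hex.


String: '*tts'  (4 characters)
Per-character ASCII lookup:
  '*': special character: '*' = 42 → 0x2A
  't': lowercase starts at 97: 't' = 97 + 19 = 116 → 0x74
  't': lowercase starts at 97: 't' = 97 + 19 = 116 → 0x74
  's': lowercase starts at 97: 's' = 97 + 18 = 115 → 0x73
= 0x2A 0x74 0x74 0x73


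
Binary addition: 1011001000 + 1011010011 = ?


Align and add column by column (LSB to MSB, carry propagating):
  01011001000
+ 01011010011
  -----------
  col 0: 0 + 1 + 0 (carry in) = 1 → bit 1, carry out 0
  col 1: 0 + 1 + 0 (carry in) = 1 → bit 1, carry out 0
  col 2: 0 + 0 + 0 (carry in) = 0 → bit 0, carry out 0
  col 3: 1 + 0 + 0 (carry in) = 1 → bit 1, carry out 0
  col 4: 0 + 1 + 0 (carry in) = 1 → bit 1, carry out 0
  col 5: 0 + 0 + 0 (carry in) = 0 → bit 0, carry out 0
  col 6: 1 + 1 + 0 (carry in) = 2 → bit 0, carry out 1
  col 7: 1 + 1 + 1 (carry in) = 3 → bit 1, carry out 1
  col 8: 0 + 0 + 1 (carry in) = 1 → bit 1, carry out 0
  col 9: 1 + 1 + 0 (carry in) = 2 → bit 0, carry out 1
  col 10: 0 + 0 + 1 (carry in) = 1 → bit 1, carry out 0
Reading bits MSB→LSB: 10110011011
Strip leading zeros: 10110011011
= 10110011011


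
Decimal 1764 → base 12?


Divide by 12 repeatedly:
1764 ÷ 12 = 147 remainder 0
147 ÷ 12 = 12 remainder 3
12 ÷ 12 = 1 remainder 0
1 ÷ 12 = 0 remainder 1
Reading remainders bottom-up:
= 1030


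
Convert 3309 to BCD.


Each digit → 4-bit binary:
  3 → 0011
  3 → 0011
  0 → 0000
  9 → 1001
= 0011 0011 0000 1001


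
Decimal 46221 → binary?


Divide by 2 repeatedly:
46221 ÷ 2 = 23110 remainder 1
23110 ÷ 2 = 11555 remainder 0
11555 ÷ 2 = 5777 remainder 1
5777 ÷ 2 = 2888 remainder 1
2888 ÷ 2 = 1444 remainder 0
1444 ÷ 2 = 722 remainder 0
722 ÷ 2 = 361 remainder 0
361 ÷ 2 = 180 remainder 1
180 ÷ 2 = 90 remainder 0
90 ÷ 2 = 45 remainder 0
45 ÷ 2 = 22 remainder 1
22 ÷ 2 = 11 remainder 0
11 ÷ 2 = 5 remainder 1
5 ÷ 2 = 2 remainder 1
2 ÷ 2 = 1 remainder 0
1 ÷ 2 = 0 remainder 1
Reading remainders bottom-up:
= 1011010010001101


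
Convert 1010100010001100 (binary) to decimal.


Positional values:
Bit 2: 1 × 2^2 = 4
Bit 3: 1 × 2^3 = 8
Bit 7: 1 × 2^7 = 128
Bit 11: 1 × 2^11 = 2048
Bit 13: 1 × 2^13 = 8192
Bit 15: 1 × 2^15 = 32768
Sum = 4 + 8 + 128 + 2048 + 8192 + 32768
= 43148


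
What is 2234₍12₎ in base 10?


Positional values (base 12):
  4 × 12^0 = 4 × 1 = 4
  3 × 12^1 = 3 × 12 = 36
  2 × 12^2 = 2 × 144 = 288
  2 × 12^3 = 2 × 1728 = 3456
Sum = 4 + 36 + 288 + 3456
= 3784


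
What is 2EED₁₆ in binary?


Each hex digit → 4 binary bits:
  2 = 0010
  E = 1110
  E = 1110
  D = 1101
Concatenate: 0010 1110 1110 1101
= 0010111011101101


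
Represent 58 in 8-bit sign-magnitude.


Sign bit: 0 (positive)
Magnitude: 58 = 0111010
= 00111010


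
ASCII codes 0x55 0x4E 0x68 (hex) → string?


Codes (hex): 0x55 0x4E 0x68
Per-code ASCII lookup:
  0x55 = 85  (range 65-90: uppercase, 85 - 65 = 20) → 'U'
  0x4E = 78  (range 65-90: uppercase, 78 - 65 = 13) → 'N'
  0x68 = 104  (range 97-122: lowercase, 104 - 97 = 7) → 'h'
= 'UNh'


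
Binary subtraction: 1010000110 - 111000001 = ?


Align and subtract column by column (LSB to MSB, borrowing when needed):
  1010000110
- 0111000001
  ----------
  col 0: (0 - 0 borrow-in) - 1 → borrow from next column: (0+2) - 1 = 1, borrow out 1
  col 1: (1 - 1 borrow-in) - 0 → 0 - 0 = 0, borrow out 0
  col 2: (1 - 0 borrow-in) - 0 → 1 - 0 = 1, borrow out 0
  col 3: (0 - 0 borrow-in) - 0 → 0 - 0 = 0, borrow out 0
  col 4: (0 - 0 borrow-in) - 0 → 0 - 0 = 0, borrow out 0
  col 5: (0 - 0 borrow-in) - 0 → 0 - 0 = 0, borrow out 0
  col 6: (0 - 0 borrow-in) - 1 → borrow from next column: (0+2) - 1 = 1, borrow out 1
  col 7: (1 - 1 borrow-in) - 1 → borrow from next column: (0+2) - 1 = 1, borrow out 1
  col 8: (0 - 1 borrow-in) - 1 → borrow from next column: (-1+2) - 1 = 0, borrow out 1
  col 9: (1 - 1 borrow-in) - 0 → 0 - 0 = 0, borrow out 0
Reading bits MSB→LSB: 0011000101
Strip leading zeros: 11000101
= 11000101


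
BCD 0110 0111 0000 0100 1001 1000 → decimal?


Each 4-bit group → digit:
  0110 → 6
  0111 → 7
  0000 → 0
  0100 → 4
  1001 → 9
  1000 → 8
= 670498


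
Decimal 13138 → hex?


Divide by 16 repeatedly:
13138 ÷ 16 = 821 remainder 2 (2)
821 ÷ 16 = 51 remainder 5 (5)
51 ÷ 16 = 3 remainder 3 (3)
3 ÷ 16 = 0 remainder 3 (3)
Reading remainders bottom-up:
= 0x3352


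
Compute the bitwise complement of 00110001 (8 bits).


Original: 00110001
Invert all bits:
  bit 0: 0 → 1
  bit 1: 0 → 1
  bit 2: 1 → 0
  bit 3: 1 → 0
  bit 4: 0 → 1
  bit 5: 0 → 1
  bit 6: 0 → 1
  bit 7: 1 → 0
= 11001110


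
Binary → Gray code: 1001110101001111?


Binary: 1001110101001111
Gray code: G = B XOR (B >> 1)
B >> 1 = 0100111010100111
1001110101001111 XOR 0100111010100111:
  1 XOR 0 = 1
  0 XOR 1 = 1
  0 XOR 0 = 0
  1 XOR 0 = 1
  1 XOR 1 = 0
  1 XOR 1 = 0
  0 XOR 1 = 1
  1 XOR 0 = 1
  0 XOR 1 = 1
  1 XOR 0 = 1
  0 XOR 1 = 1
  0 XOR 0 = 0
  1 XOR 0 = 1
  1 XOR 1 = 0
  1 XOR 1 = 0
  1 XOR 1 = 0
= 1101001111101000


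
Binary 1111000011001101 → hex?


Group into 4-bit nibbles: 1111000011001101
  1111 = F
  0000 = 0
  1100 = C
  1101 = D
= 0xF0CD


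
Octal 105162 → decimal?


Positional values:
Position 0: 2 × 8^0 = 2
Position 1: 6 × 8^1 = 48
Position 2: 1 × 8^2 = 64
Position 3: 5 × 8^3 = 2560
Position 4: 0 × 8^4 = 0
Position 5: 1 × 8^5 = 32768
Sum = 2 + 48 + 64 + 2560 + 0 + 32768
= 35442


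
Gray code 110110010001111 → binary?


Gray code: 110110010001111
MSB stays the same: 1
Each subsequent bit = prev_binary XOR current_gray:
  B[1] = 1 XOR 1 = 0
  B[2] = 0 XOR 0 = 0
  B[3] = 0 XOR 1 = 1
  B[4] = 1 XOR 1 = 0
  B[5] = 0 XOR 0 = 0
  B[6] = 0 XOR 0 = 0
  B[7] = 0 XOR 1 = 1
  B[8] = 1 XOR 0 = 1
  B[9] = 1 XOR 0 = 1
  B[10] = 1 XOR 0 = 1
  B[11] = 1 XOR 1 = 0
  B[12] = 0 XOR 1 = 1
  B[13] = 1 XOR 1 = 0
  B[14] = 0 XOR 1 = 1
= 100100011110101 (18677 decimal)


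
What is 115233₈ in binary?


Each octal digit → 3 binary bits:
  1 = 001
  1 = 001
  5 = 101
  2 = 010
  3 = 011
  3 = 011
Concatenate: 001 001 101 010 011 011
= 001001101010011011


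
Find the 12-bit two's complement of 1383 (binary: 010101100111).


Original: 010101100111
Step 1 - Invert all bits: 101010011000
Step 2 - Add 1: 101010011000 + 1
= 101010011001 (represents -1383)


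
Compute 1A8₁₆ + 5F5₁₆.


Align and add column by column (LSB to MSB, each column mod 16 with carry):
  01A8
+ 05F5
  ----
  col 0: 8(8) + 5(5) + 0 (carry in) = 13 → D(13), carry out 0
  col 1: A(10) + F(15) + 0 (carry in) = 25 → 9(9), carry out 1
  col 2: 1(1) + 5(5) + 1 (carry in) = 7 → 7(7), carry out 0
  col 3: 0(0) + 0(0) + 0 (carry in) = 0 → 0(0), carry out 0
Reading digits MSB→LSB: 079D
Strip leading zeros: 79D
= 0x79D


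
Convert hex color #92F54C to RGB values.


Hex: #92F54C
R = 92₁₆ = 146
G = F5₁₆ = 245
B = 4C₁₆ = 76
= RGB(146, 245, 76)


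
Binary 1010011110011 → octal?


Group into 3-bit groups: 001010011110011
  001 = 1
  010 = 2
  011 = 3
  110 = 6
  011 = 3
= 0o12363


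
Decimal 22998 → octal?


Divide by 8 repeatedly:
22998 ÷ 8 = 2874 remainder 6
2874 ÷ 8 = 359 remainder 2
359 ÷ 8 = 44 remainder 7
44 ÷ 8 = 5 remainder 4
5 ÷ 8 = 0 remainder 5
Reading remainders bottom-up:
= 0o54726


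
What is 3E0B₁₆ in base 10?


Positional values:
Position 0: B × 16^0 = 11 × 1 = 11
Position 1: 0 × 16^1 = 0 × 16 = 0
Position 2: E × 16^2 = 14 × 256 = 3584
Position 3: 3 × 16^3 = 3 × 4096 = 12288
Sum = 11 + 0 + 3584 + 12288
= 15883


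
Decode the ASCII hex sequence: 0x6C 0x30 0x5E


Codes (hex): 0x6C 0x30 0x5E
Per-code ASCII lookup:
  0x6C = 108  (range 97-122: lowercase, 108 - 97 = 11) → 'l'
  0x30 = 48  (range 48-57: digits, 48 - 48 = 0) → '0'
  0x5E = 94  (special character) → '^'
= 'l0^'


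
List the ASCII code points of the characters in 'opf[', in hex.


String: 'opf['  (4 characters)
Per-character ASCII lookup:
  'o': lowercase starts at 97: 'o' = 97 + 14 = 111 → 0x6F
  'p': lowercase starts at 97: 'p' = 97 + 15 = 112 → 0x70
  'f': lowercase starts at 97: 'f' = 97 + 5 = 102 → 0x66
  '[': special character: '[' = 91 → 0x5B
= 0x6F 0x70 0x66 0x5B


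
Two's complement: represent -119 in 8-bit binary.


Original: 01110111
Step 1 - Invert all bits: 10001000
Step 2 - Add 1: 10001000 + 1
= 10001001 (represents -119)


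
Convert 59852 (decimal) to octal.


Divide by 8 repeatedly:
59852 ÷ 8 = 7481 remainder 4
7481 ÷ 8 = 935 remainder 1
935 ÷ 8 = 116 remainder 7
116 ÷ 8 = 14 remainder 4
14 ÷ 8 = 1 remainder 6
1 ÷ 8 = 0 remainder 1
Reading remainders bottom-up:
= 0o164714


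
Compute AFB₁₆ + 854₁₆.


Align and add column by column (LSB to MSB, each column mod 16 with carry):
  0AFB
+ 0854
  ----
  col 0: B(11) + 4(4) + 0 (carry in) = 15 → F(15), carry out 0
  col 1: F(15) + 5(5) + 0 (carry in) = 20 → 4(4), carry out 1
  col 2: A(10) + 8(8) + 1 (carry in) = 19 → 3(3), carry out 1
  col 3: 0(0) + 0(0) + 1 (carry in) = 1 → 1(1), carry out 0
Reading digits MSB→LSB: 134F
Strip leading zeros: 134F
= 0x134F


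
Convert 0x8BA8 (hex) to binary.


Each hex digit → 4 binary bits:
  8 = 1000
  B = 1011
  A = 1010
  8 = 1000
Concatenate: 1000 1011 1010 1000
= 1000101110101000


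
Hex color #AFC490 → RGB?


Hex: #AFC490
R = AF₁₆ = 175
G = C4₁₆ = 196
B = 90₁₆ = 144
= RGB(175, 196, 144)


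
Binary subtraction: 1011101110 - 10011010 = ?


Align and subtract column by column (LSB to MSB, borrowing when needed):
  1011101110
- 0010011010
  ----------
  col 0: (0 - 0 borrow-in) - 0 → 0 - 0 = 0, borrow out 0
  col 1: (1 - 0 borrow-in) - 1 → 1 - 1 = 0, borrow out 0
  col 2: (1 - 0 borrow-in) - 0 → 1 - 0 = 1, borrow out 0
  col 3: (1 - 0 borrow-in) - 1 → 1 - 1 = 0, borrow out 0
  col 4: (0 - 0 borrow-in) - 1 → borrow from next column: (0+2) - 1 = 1, borrow out 1
  col 5: (1 - 1 borrow-in) - 0 → 0 - 0 = 0, borrow out 0
  col 6: (1 - 0 borrow-in) - 0 → 1 - 0 = 1, borrow out 0
  col 7: (1 - 0 borrow-in) - 1 → 1 - 1 = 0, borrow out 0
  col 8: (0 - 0 borrow-in) - 0 → 0 - 0 = 0, borrow out 0
  col 9: (1 - 0 borrow-in) - 0 → 1 - 0 = 1, borrow out 0
Reading bits MSB→LSB: 1001010100
Strip leading zeros: 1001010100
= 1001010100


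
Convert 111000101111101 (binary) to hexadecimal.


Group into 4-bit nibbles: 0111000101111101
  0111 = 7
  0001 = 1
  0111 = 7
  1101 = D
= 0x717D


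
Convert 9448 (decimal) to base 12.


Divide by 12 repeatedly:
9448 ÷ 12 = 787 remainder 4
787 ÷ 12 = 65 remainder 7
65 ÷ 12 = 5 remainder 5
5 ÷ 12 = 0 remainder 5
Reading remainders bottom-up:
= 5574


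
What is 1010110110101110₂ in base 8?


Group into 3-bit groups: 001010110110101110
  001 = 1
  010 = 2
  110 = 6
  110 = 6
  101 = 5
  110 = 6
= 0o126656


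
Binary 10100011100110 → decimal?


Positional values:
Bit 1: 1 × 2^1 = 2
Bit 2: 1 × 2^2 = 4
Bit 5: 1 × 2^5 = 32
Bit 6: 1 × 2^6 = 64
Bit 7: 1 × 2^7 = 128
Bit 11: 1 × 2^11 = 2048
Bit 13: 1 × 2^13 = 8192
Sum = 2 + 4 + 32 + 64 + 128 + 2048 + 8192
= 10470


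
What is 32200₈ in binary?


Each octal digit → 3 binary bits:
  3 = 011
  2 = 010
  2 = 010
  0 = 000
  0 = 000
Concatenate: 011 010 010 000 000
= 011010010000000


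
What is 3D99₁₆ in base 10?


Positional values:
Position 0: 9 × 16^0 = 9 × 1 = 9
Position 1: 9 × 16^1 = 9 × 16 = 144
Position 2: D × 16^2 = 13 × 256 = 3328
Position 3: 3 × 16^3 = 3 × 4096 = 12288
Sum = 9 + 144 + 3328 + 12288
= 15769


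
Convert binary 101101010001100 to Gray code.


Binary: 101101010001100
Gray code: G = B XOR (B >> 1)
B >> 1 = 010110101000110
101101010001100 XOR 010110101000110:
  1 XOR 0 = 1
  0 XOR 1 = 1
  1 XOR 0 = 1
  1 XOR 1 = 0
  0 XOR 1 = 1
  1 XOR 0 = 1
  0 XOR 1 = 1
  1 XOR 0 = 1
  0 XOR 1 = 1
  0 XOR 0 = 0
  0 XOR 0 = 0
  1 XOR 0 = 1
  1 XOR 1 = 0
  0 XOR 1 = 1
  0 XOR 0 = 0
= 111011111001010


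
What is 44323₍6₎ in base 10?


Positional values (base 6):
  3 × 6^0 = 3 × 1 = 3
  2 × 6^1 = 2 × 6 = 12
  3 × 6^2 = 3 × 36 = 108
  4 × 6^3 = 4 × 216 = 864
  4 × 6^4 = 4 × 1296 = 5184
Sum = 3 + 12 + 108 + 864 + 5184
= 6171


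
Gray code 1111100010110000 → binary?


Gray code: 1111100010110000
MSB stays the same: 1
Each subsequent bit = prev_binary XOR current_gray:
  B[1] = 1 XOR 1 = 0
  B[2] = 0 XOR 1 = 1
  B[3] = 1 XOR 1 = 0
  B[4] = 0 XOR 1 = 1
  B[5] = 1 XOR 0 = 1
  B[6] = 1 XOR 0 = 1
  B[7] = 1 XOR 0 = 1
  B[8] = 1 XOR 1 = 0
  B[9] = 0 XOR 0 = 0
  B[10] = 0 XOR 1 = 1
  B[11] = 1 XOR 1 = 0
  B[12] = 0 XOR 0 = 0
  B[13] = 0 XOR 0 = 0
  B[14] = 0 XOR 0 = 0
  B[15] = 0 XOR 0 = 0
= 1010111100100000 (44832 decimal)


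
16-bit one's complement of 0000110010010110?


Original: 0000110010010110
Invert all bits:
  bit 0: 0 → 1
  bit 1: 0 → 1
  bit 2: 0 → 1
  bit 3: 0 → 1
  bit 4: 1 → 0
  bit 5: 1 → 0
  bit 6: 0 → 1
  bit 7: 0 → 1
  bit 8: 1 → 0
  bit 9: 0 → 1
  bit 10: 0 → 1
  bit 11: 1 → 0
  bit 12: 0 → 1
  bit 13: 1 → 0
  bit 14: 1 → 0
  bit 15: 0 → 1
= 1111001101101001


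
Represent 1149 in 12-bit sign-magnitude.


Sign bit: 0 (positive)
Magnitude: 1149 = 10001111101
= 010001111101


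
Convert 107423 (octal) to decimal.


Positional values:
Position 0: 3 × 8^0 = 3
Position 1: 2 × 8^1 = 16
Position 2: 4 × 8^2 = 256
Position 3: 7 × 8^3 = 3584
Position 4: 0 × 8^4 = 0
Position 5: 1 × 8^5 = 32768
Sum = 3 + 16 + 256 + 3584 + 0 + 32768
= 36627


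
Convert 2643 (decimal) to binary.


Divide by 2 repeatedly:
2643 ÷ 2 = 1321 remainder 1
1321 ÷ 2 = 660 remainder 1
660 ÷ 2 = 330 remainder 0
330 ÷ 2 = 165 remainder 0
165 ÷ 2 = 82 remainder 1
82 ÷ 2 = 41 remainder 0
41 ÷ 2 = 20 remainder 1
20 ÷ 2 = 10 remainder 0
10 ÷ 2 = 5 remainder 0
5 ÷ 2 = 2 remainder 1
2 ÷ 2 = 1 remainder 0
1 ÷ 2 = 0 remainder 1
Reading remainders bottom-up:
= 101001010011


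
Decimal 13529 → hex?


Divide by 16 repeatedly:
13529 ÷ 16 = 845 remainder 9 (9)
845 ÷ 16 = 52 remainder 13 (D)
52 ÷ 16 = 3 remainder 4 (4)
3 ÷ 16 = 0 remainder 3 (3)
Reading remainders bottom-up:
= 0x34D9


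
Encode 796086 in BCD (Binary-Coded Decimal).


Each digit → 4-bit binary:
  7 → 0111
  9 → 1001
  6 → 0110
  0 → 0000
  8 → 1000
  6 → 0110
= 0111 1001 0110 0000 1000 0110


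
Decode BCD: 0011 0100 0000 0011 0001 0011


Each 4-bit group → digit:
  0011 → 3
  0100 → 4
  0000 → 0
  0011 → 3
  0001 → 1
  0011 → 3
= 340313


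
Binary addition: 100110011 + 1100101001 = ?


Align and add column by column (LSB to MSB, carry propagating):
  00100110011
+ 01100101001
  -----------
  col 0: 1 + 1 + 0 (carry in) = 2 → bit 0, carry out 1
  col 1: 1 + 0 + 1 (carry in) = 2 → bit 0, carry out 1
  col 2: 0 + 0 + 1 (carry in) = 1 → bit 1, carry out 0
  col 3: 0 + 1 + 0 (carry in) = 1 → bit 1, carry out 0
  col 4: 1 + 0 + 0 (carry in) = 1 → bit 1, carry out 0
  col 5: 1 + 1 + 0 (carry in) = 2 → bit 0, carry out 1
  col 6: 0 + 0 + 1 (carry in) = 1 → bit 1, carry out 0
  col 7: 0 + 0 + 0 (carry in) = 0 → bit 0, carry out 0
  col 8: 1 + 1 + 0 (carry in) = 2 → bit 0, carry out 1
  col 9: 0 + 1 + 1 (carry in) = 2 → bit 0, carry out 1
  col 10: 0 + 0 + 1 (carry in) = 1 → bit 1, carry out 0
Reading bits MSB→LSB: 10001011100
Strip leading zeros: 10001011100
= 10001011100


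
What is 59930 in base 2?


Divide by 2 repeatedly:
59930 ÷ 2 = 29965 remainder 0
29965 ÷ 2 = 14982 remainder 1
14982 ÷ 2 = 7491 remainder 0
7491 ÷ 2 = 3745 remainder 1
3745 ÷ 2 = 1872 remainder 1
1872 ÷ 2 = 936 remainder 0
936 ÷ 2 = 468 remainder 0
468 ÷ 2 = 234 remainder 0
234 ÷ 2 = 117 remainder 0
117 ÷ 2 = 58 remainder 1
58 ÷ 2 = 29 remainder 0
29 ÷ 2 = 14 remainder 1
14 ÷ 2 = 7 remainder 0
7 ÷ 2 = 3 remainder 1
3 ÷ 2 = 1 remainder 1
1 ÷ 2 = 0 remainder 1
Reading remainders bottom-up:
= 1110101000011010


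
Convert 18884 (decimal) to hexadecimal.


Divide by 16 repeatedly:
18884 ÷ 16 = 1180 remainder 4 (4)
1180 ÷ 16 = 73 remainder 12 (C)
73 ÷ 16 = 4 remainder 9 (9)
4 ÷ 16 = 0 remainder 4 (4)
Reading remainders bottom-up:
= 0x49C4


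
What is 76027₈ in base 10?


Positional values:
Position 0: 7 × 8^0 = 7
Position 1: 2 × 8^1 = 16
Position 2: 0 × 8^2 = 0
Position 3: 6 × 8^3 = 3072
Position 4: 7 × 8^4 = 28672
Sum = 7 + 16 + 0 + 3072 + 28672
= 31767


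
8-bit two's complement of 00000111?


Original: 00000111
Step 1 - Invert all bits: 11111000
Step 2 - Add 1: 11111000 + 1
= 11111001 (represents -7)


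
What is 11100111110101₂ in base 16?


Group into 4-bit nibbles: 0011100111110101
  0011 = 3
  1001 = 9
  1111 = F
  0101 = 5
= 0x39F5


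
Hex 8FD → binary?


Each hex digit → 4 binary bits:
  8 = 1000
  F = 1111
  D = 1101
Concatenate: 1000 1111 1101
= 100011111101


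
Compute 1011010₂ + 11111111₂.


Align and add column by column (LSB to MSB, carry propagating):
  001011010
+ 011111111
  ---------
  col 0: 0 + 1 + 0 (carry in) = 1 → bit 1, carry out 0
  col 1: 1 + 1 + 0 (carry in) = 2 → bit 0, carry out 1
  col 2: 0 + 1 + 1 (carry in) = 2 → bit 0, carry out 1
  col 3: 1 + 1 + 1 (carry in) = 3 → bit 1, carry out 1
  col 4: 1 + 1 + 1 (carry in) = 3 → bit 1, carry out 1
  col 5: 0 + 1 + 1 (carry in) = 2 → bit 0, carry out 1
  col 6: 1 + 1 + 1 (carry in) = 3 → bit 1, carry out 1
  col 7: 0 + 1 + 1 (carry in) = 2 → bit 0, carry out 1
  col 8: 0 + 0 + 1 (carry in) = 1 → bit 1, carry out 0
Reading bits MSB→LSB: 101011001
Strip leading zeros: 101011001
= 101011001


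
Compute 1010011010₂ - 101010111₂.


Align and subtract column by column (LSB to MSB, borrowing when needed):
  1010011010
- 0101010111
  ----------
  col 0: (0 - 0 borrow-in) - 1 → borrow from next column: (0+2) - 1 = 1, borrow out 1
  col 1: (1 - 1 borrow-in) - 1 → borrow from next column: (0+2) - 1 = 1, borrow out 1
  col 2: (0 - 1 borrow-in) - 1 → borrow from next column: (-1+2) - 1 = 0, borrow out 1
  col 3: (1 - 1 borrow-in) - 0 → 0 - 0 = 0, borrow out 0
  col 4: (1 - 0 borrow-in) - 1 → 1 - 1 = 0, borrow out 0
  col 5: (0 - 0 borrow-in) - 0 → 0 - 0 = 0, borrow out 0
  col 6: (0 - 0 borrow-in) - 1 → borrow from next column: (0+2) - 1 = 1, borrow out 1
  col 7: (1 - 1 borrow-in) - 0 → 0 - 0 = 0, borrow out 0
  col 8: (0 - 0 borrow-in) - 1 → borrow from next column: (0+2) - 1 = 1, borrow out 1
  col 9: (1 - 1 borrow-in) - 0 → 0 - 0 = 0, borrow out 0
Reading bits MSB→LSB: 0101000011
Strip leading zeros: 101000011
= 101000011


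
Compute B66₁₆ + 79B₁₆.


Align and add column by column (LSB to MSB, each column mod 16 with carry):
  0B66
+ 079B
  ----
  col 0: 6(6) + B(11) + 0 (carry in) = 17 → 1(1), carry out 1
  col 1: 6(6) + 9(9) + 1 (carry in) = 16 → 0(0), carry out 1
  col 2: B(11) + 7(7) + 1 (carry in) = 19 → 3(3), carry out 1
  col 3: 0(0) + 0(0) + 1 (carry in) = 1 → 1(1), carry out 0
Reading digits MSB→LSB: 1301
Strip leading zeros: 1301
= 0x1301


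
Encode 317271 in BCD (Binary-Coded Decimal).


Each digit → 4-bit binary:
  3 → 0011
  1 → 0001
  7 → 0111
  2 → 0010
  7 → 0111
  1 → 0001
= 0011 0001 0111 0010 0111 0001


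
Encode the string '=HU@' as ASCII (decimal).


String: '=HU@'  (4 characters)
Per-character ASCII lookup:
  '=': special character: '=' = 61
  'H': uppercase starts at 65: 'H' = 65 + 7 = 72
  'U': uppercase starts at 65: 'U' = 65 + 20 = 85
  '@': special character: '@' = 64
= 61 72 85 64


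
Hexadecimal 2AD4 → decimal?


Positional values:
Position 0: 4 × 16^0 = 4 × 1 = 4
Position 1: D × 16^1 = 13 × 16 = 208
Position 2: A × 16^2 = 10 × 256 = 2560
Position 3: 2 × 16^3 = 2 × 4096 = 8192
Sum = 4 + 208 + 2560 + 8192
= 10964


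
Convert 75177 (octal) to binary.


Each octal digit → 3 binary bits:
  7 = 111
  5 = 101
  1 = 001
  7 = 111
  7 = 111
Concatenate: 111 101 001 111 111
= 111101001111111


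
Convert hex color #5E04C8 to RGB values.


Hex: #5E04C8
R = 5E₁₆ = 94
G = 04₁₆ = 4
B = C8₁₆ = 200
= RGB(94, 4, 200)


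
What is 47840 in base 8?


Divide by 8 repeatedly:
47840 ÷ 8 = 5980 remainder 0
5980 ÷ 8 = 747 remainder 4
747 ÷ 8 = 93 remainder 3
93 ÷ 8 = 11 remainder 5
11 ÷ 8 = 1 remainder 3
1 ÷ 8 = 0 remainder 1
Reading remainders bottom-up:
= 0o135340


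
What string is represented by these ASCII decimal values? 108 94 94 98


Codes (decimal): 108 94 94 98
Per-code ASCII lookup:
  108  (range 97-122: lowercase, 108 - 97 = 11) → 'l'
  94  (special character) → '^'
  94  (special character) → '^'
  98  (range 97-122: lowercase, 98 - 97 = 1) → 'b'
= 'l^^b'


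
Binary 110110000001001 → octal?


Group into 3-bit groups: 110110000001001
  110 = 6
  110 = 6
  000 = 0
  001 = 1
  001 = 1
= 0o66011


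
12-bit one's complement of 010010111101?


Original: 010010111101
Invert all bits:
  bit 0: 0 → 1
  bit 1: 1 → 0
  bit 2: 0 → 1
  bit 3: 0 → 1
  bit 4: 1 → 0
  bit 5: 0 → 1
  bit 6: 1 → 0
  bit 7: 1 → 0
  bit 8: 1 → 0
  bit 9: 1 → 0
  bit 10: 0 → 1
  bit 11: 1 → 0
= 101101000010


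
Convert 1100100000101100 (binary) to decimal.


Positional values:
Bit 2: 1 × 2^2 = 4
Bit 3: 1 × 2^3 = 8
Bit 5: 1 × 2^5 = 32
Bit 11: 1 × 2^11 = 2048
Bit 14: 1 × 2^14 = 16384
Bit 15: 1 × 2^15 = 32768
Sum = 4 + 8 + 32 + 2048 + 16384 + 32768
= 51244


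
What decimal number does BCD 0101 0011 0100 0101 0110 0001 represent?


Each 4-bit group → digit:
  0101 → 5
  0011 → 3
  0100 → 4
  0101 → 5
  0110 → 6
  0001 → 1
= 534561


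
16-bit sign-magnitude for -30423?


Sign bit: 1 (negative)
Magnitude: 30423 = 111011011010111
= 1111011011010111


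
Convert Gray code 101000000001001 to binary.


Gray code: 101000000001001
MSB stays the same: 1
Each subsequent bit = prev_binary XOR current_gray:
  B[1] = 1 XOR 0 = 1
  B[2] = 1 XOR 1 = 0
  B[3] = 0 XOR 0 = 0
  B[4] = 0 XOR 0 = 0
  B[5] = 0 XOR 0 = 0
  B[6] = 0 XOR 0 = 0
  B[7] = 0 XOR 0 = 0
  B[8] = 0 XOR 0 = 0
  B[9] = 0 XOR 0 = 0
  B[10] = 0 XOR 0 = 0
  B[11] = 0 XOR 1 = 1
  B[12] = 1 XOR 0 = 1
  B[13] = 1 XOR 0 = 1
  B[14] = 1 XOR 1 = 0
= 110000000001110 (24590 decimal)


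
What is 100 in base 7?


Divide by 7 repeatedly:
100 ÷ 7 = 14 remainder 2
14 ÷ 7 = 2 remainder 0
2 ÷ 7 = 0 remainder 2
Reading remainders bottom-up:
= 202


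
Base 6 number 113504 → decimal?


Positional values (base 6):
  4 × 6^0 = 4 × 1 = 4
  0 × 6^1 = 0 × 6 = 0
  5 × 6^2 = 5 × 36 = 180
  3 × 6^3 = 3 × 216 = 648
  1 × 6^4 = 1 × 1296 = 1296
  1 × 6^5 = 1 × 7776 = 7776
Sum = 4 + 0 + 180 + 648 + 1296 + 7776
= 9904


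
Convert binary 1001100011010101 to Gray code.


Binary: 1001100011010101
Gray code: G = B XOR (B >> 1)
B >> 1 = 0100110001101010
1001100011010101 XOR 0100110001101010:
  1 XOR 0 = 1
  0 XOR 1 = 1
  0 XOR 0 = 0
  1 XOR 0 = 1
  1 XOR 1 = 0
  0 XOR 1 = 1
  0 XOR 0 = 0
  0 XOR 0 = 0
  1 XOR 0 = 1
  1 XOR 1 = 0
  0 XOR 1 = 1
  1 XOR 0 = 1
  0 XOR 1 = 1
  1 XOR 0 = 1
  0 XOR 1 = 1
  1 XOR 0 = 1
= 1101010010111111


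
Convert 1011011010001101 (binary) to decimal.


Positional values:
Bit 0: 1 × 2^0 = 1
Bit 2: 1 × 2^2 = 4
Bit 3: 1 × 2^3 = 8
Bit 7: 1 × 2^7 = 128
Bit 9: 1 × 2^9 = 512
Bit 10: 1 × 2^10 = 1024
Bit 12: 1 × 2^12 = 4096
Bit 13: 1 × 2^13 = 8192
Bit 15: 1 × 2^15 = 32768
Sum = 1 + 4 + 8 + 128 + 512 + 1024 + 4096 + 8192 + 32768
= 46733


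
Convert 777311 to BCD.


Each digit → 4-bit binary:
  7 → 0111
  7 → 0111
  7 → 0111
  3 → 0011
  1 → 0001
  1 → 0001
= 0111 0111 0111 0011 0001 0001


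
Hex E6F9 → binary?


Each hex digit → 4 binary bits:
  E = 1110
  6 = 0110
  F = 1111
  9 = 1001
Concatenate: 1110 0110 1111 1001
= 1110011011111001


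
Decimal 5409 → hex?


Divide by 16 repeatedly:
5409 ÷ 16 = 338 remainder 1 (1)
338 ÷ 16 = 21 remainder 2 (2)
21 ÷ 16 = 1 remainder 5 (5)
1 ÷ 16 = 0 remainder 1 (1)
Reading remainders bottom-up:
= 0x1521


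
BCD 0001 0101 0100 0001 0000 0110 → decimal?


Each 4-bit group → digit:
  0001 → 1
  0101 → 5
  0100 → 4
  0001 → 1
  0000 → 0
  0110 → 6
= 154106


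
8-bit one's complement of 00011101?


Original: 00011101
Invert all bits:
  bit 0: 0 → 1
  bit 1: 0 → 1
  bit 2: 0 → 1
  bit 3: 1 → 0
  bit 4: 1 → 0
  bit 5: 1 → 0
  bit 6: 0 → 1
  bit 7: 1 → 0
= 11100010


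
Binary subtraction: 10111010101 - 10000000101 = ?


Align and subtract column by column (LSB to MSB, borrowing when needed):
  10111010101
- 10000000101
  -----------
  col 0: (1 - 0 borrow-in) - 1 → 1 - 1 = 0, borrow out 0
  col 1: (0 - 0 borrow-in) - 0 → 0 - 0 = 0, borrow out 0
  col 2: (1 - 0 borrow-in) - 1 → 1 - 1 = 0, borrow out 0
  col 3: (0 - 0 borrow-in) - 0 → 0 - 0 = 0, borrow out 0
  col 4: (1 - 0 borrow-in) - 0 → 1 - 0 = 1, borrow out 0
  col 5: (0 - 0 borrow-in) - 0 → 0 - 0 = 0, borrow out 0
  col 6: (1 - 0 borrow-in) - 0 → 1 - 0 = 1, borrow out 0
  col 7: (1 - 0 borrow-in) - 0 → 1 - 0 = 1, borrow out 0
  col 8: (1 - 0 borrow-in) - 0 → 1 - 0 = 1, borrow out 0
  col 9: (0 - 0 borrow-in) - 0 → 0 - 0 = 0, borrow out 0
  col 10: (1 - 0 borrow-in) - 1 → 1 - 1 = 0, borrow out 0
Reading bits MSB→LSB: 00111010000
Strip leading zeros: 111010000
= 111010000


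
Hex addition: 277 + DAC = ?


Align and add column by column (LSB to MSB, each column mod 16 with carry):
  0277
+ 0DAC
  ----
  col 0: 7(7) + C(12) + 0 (carry in) = 19 → 3(3), carry out 1
  col 1: 7(7) + A(10) + 1 (carry in) = 18 → 2(2), carry out 1
  col 2: 2(2) + D(13) + 1 (carry in) = 16 → 0(0), carry out 1
  col 3: 0(0) + 0(0) + 1 (carry in) = 1 → 1(1), carry out 0
Reading digits MSB→LSB: 1023
Strip leading zeros: 1023
= 0x1023


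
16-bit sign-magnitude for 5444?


Sign bit: 0 (positive)
Magnitude: 5444 = 001010101000100
= 0001010101000100


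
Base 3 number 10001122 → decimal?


Positional values (base 3):
  2 × 3^0 = 2 × 1 = 2
  2 × 3^1 = 2 × 3 = 6
  1 × 3^2 = 1 × 9 = 9
  1 × 3^3 = 1 × 27 = 27
  0 × 3^4 = 0 × 81 = 0
  0 × 3^5 = 0 × 243 = 0
  0 × 3^6 = 0 × 729 = 0
  1 × 3^7 = 1 × 2187 = 2187
Sum = 2 + 6 + 9 + 27 + 0 + 0 + 0 + 2187
= 2231


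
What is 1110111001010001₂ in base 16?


Group into 4-bit nibbles: 1110111001010001
  1110 = E
  1110 = E
  0101 = 5
  0001 = 1
= 0xEE51


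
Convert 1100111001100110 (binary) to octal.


Group into 3-bit groups: 001100111001100110
  001 = 1
  100 = 4
  111 = 7
  001 = 1
  100 = 4
  110 = 6
= 0o147146


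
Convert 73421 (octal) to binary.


Each octal digit → 3 binary bits:
  7 = 111
  3 = 011
  4 = 100
  2 = 010
  1 = 001
Concatenate: 111 011 100 010 001
= 111011100010001


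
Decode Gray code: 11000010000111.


Gray code: 11000010000111
MSB stays the same: 1
Each subsequent bit = prev_binary XOR current_gray:
  B[1] = 1 XOR 1 = 0
  B[2] = 0 XOR 0 = 0
  B[3] = 0 XOR 0 = 0
  B[4] = 0 XOR 0 = 0
  B[5] = 0 XOR 0 = 0
  B[6] = 0 XOR 1 = 1
  B[7] = 1 XOR 0 = 1
  B[8] = 1 XOR 0 = 1
  B[9] = 1 XOR 0 = 1
  B[10] = 1 XOR 0 = 1
  B[11] = 1 XOR 1 = 0
  B[12] = 0 XOR 1 = 1
  B[13] = 1 XOR 1 = 0
= 10000011111010 (8442 decimal)


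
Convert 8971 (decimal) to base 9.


Divide by 9 repeatedly:
8971 ÷ 9 = 996 remainder 7
996 ÷ 9 = 110 remainder 6
110 ÷ 9 = 12 remainder 2
12 ÷ 9 = 1 remainder 3
1 ÷ 9 = 0 remainder 1
Reading remainders bottom-up:
= 13267


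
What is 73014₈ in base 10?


Positional values:
Position 0: 4 × 8^0 = 4
Position 1: 1 × 8^1 = 8
Position 2: 0 × 8^2 = 0
Position 3: 3 × 8^3 = 1536
Position 4: 7 × 8^4 = 28672
Sum = 4 + 8 + 0 + 1536 + 28672
= 30220


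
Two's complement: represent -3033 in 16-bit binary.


Original: 0000101111011001
Step 1 - Invert all bits: 1111010000100110
Step 2 - Add 1: 1111010000100110 + 1
= 1111010000100111 (represents -3033)


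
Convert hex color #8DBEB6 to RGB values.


Hex: #8DBEB6
R = 8D₁₆ = 141
G = BE₁₆ = 190
B = B6₁₆ = 182
= RGB(141, 190, 182)


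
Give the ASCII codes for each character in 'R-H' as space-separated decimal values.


String: 'R-H'  (3 characters)
Per-character ASCII lookup:
  'R': uppercase starts at 65: 'R' = 65 + 17 = 82
  '-': special character: '-' = 45
  'H': uppercase starts at 65: 'H' = 65 + 7 = 72
= 82 45 72


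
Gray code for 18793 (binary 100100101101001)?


Binary: 100100101101001
Gray code: G = B XOR (B >> 1)
B >> 1 = 010010010110100
100100101101001 XOR 010010010110100:
  1 XOR 0 = 1
  0 XOR 1 = 1
  0 XOR 0 = 0
  1 XOR 0 = 1
  0 XOR 1 = 1
  0 XOR 0 = 0
  1 XOR 0 = 1
  0 XOR 1 = 1
  1 XOR 0 = 1
  1 XOR 1 = 0
  0 XOR 1 = 1
  1 XOR 0 = 1
  0 XOR 1 = 1
  0 XOR 0 = 0
  1 XOR 0 = 1
= 110110111011101


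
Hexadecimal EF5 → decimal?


Positional values:
Position 0: 5 × 16^0 = 5 × 1 = 5
Position 1: F × 16^1 = 15 × 16 = 240
Position 2: E × 16^2 = 14 × 256 = 3584
Sum = 5 + 240 + 3584
= 3829


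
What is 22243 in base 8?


Divide by 8 repeatedly:
22243 ÷ 8 = 2780 remainder 3
2780 ÷ 8 = 347 remainder 4
347 ÷ 8 = 43 remainder 3
43 ÷ 8 = 5 remainder 3
5 ÷ 8 = 0 remainder 5
Reading remainders bottom-up:
= 0o53343


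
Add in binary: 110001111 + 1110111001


Align and add column by column (LSB to MSB, carry propagating):
  00110001111
+ 01110111001
  -----------
  col 0: 1 + 1 + 0 (carry in) = 2 → bit 0, carry out 1
  col 1: 1 + 0 + 1 (carry in) = 2 → bit 0, carry out 1
  col 2: 1 + 0 + 1 (carry in) = 2 → bit 0, carry out 1
  col 3: 1 + 1 + 1 (carry in) = 3 → bit 1, carry out 1
  col 4: 0 + 1 + 1 (carry in) = 2 → bit 0, carry out 1
  col 5: 0 + 1 + 1 (carry in) = 2 → bit 0, carry out 1
  col 6: 0 + 0 + 1 (carry in) = 1 → bit 1, carry out 0
  col 7: 1 + 1 + 0 (carry in) = 2 → bit 0, carry out 1
  col 8: 1 + 1 + 1 (carry in) = 3 → bit 1, carry out 1
  col 9: 0 + 1 + 1 (carry in) = 2 → bit 0, carry out 1
  col 10: 0 + 0 + 1 (carry in) = 1 → bit 1, carry out 0
Reading bits MSB→LSB: 10101001000
Strip leading zeros: 10101001000
= 10101001000


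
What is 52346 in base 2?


Divide by 2 repeatedly:
52346 ÷ 2 = 26173 remainder 0
26173 ÷ 2 = 13086 remainder 1
13086 ÷ 2 = 6543 remainder 0
6543 ÷ 2 = 3271 remainder 1
3271 ÷ 2 = 1635 remainder 1
1635 ÷ 2 = 817 remainder 1
817 ÷ 2 = 408 remainder 1
408 ÷ 2 = 204 remainder 0
204 ÷ 2 = 102 remainder 0
102 ÷ 2 = 51 remainder 0
51 ÷ 2 = 25 remainder 1
25 ÷ 2 = 12 remainder 1
12 ÷ 2 = 6 remainder 0
6 ÷ 2 = 3 remainder 0
3 ÷ 2 = 1 remainder 1
1 ÷ 2 = 0 remainder 1
Reading remainders bottom-up:
= 1100110001111010


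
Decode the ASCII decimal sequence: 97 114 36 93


Codes (decimal): 97 114 36 93
Per-code ASCII lookup:
  97  (range 97-122: lowercase, 97 - 97 = 0) → 'a'
  114  (range 97-122: lowercase, 114 - 97 = 17) → 'r'
  36  (special character) → '$'
  93  (special character) → ']'
= 'ar$]'


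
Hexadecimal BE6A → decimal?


Positional values:
Position 0: A × 16^0 = 10 × 1 = 10
Position 1: 6 × 16^1 = 6 × 16 = 96
Position 2: E × 16^2 = 14 × 256 = 3584
Position 3: B × 16^3 = 11 × 4096 = 45056
Sum = 10 + 96 + 3584 + 45056
= 48746


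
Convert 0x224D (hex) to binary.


Each hex digit → 4 binary bits:
  2 = 0010
  2 = 0010
  4 = 0100
  D = 1101
Concatenate: 0010 0010 0100 1101
= 0010001001001101


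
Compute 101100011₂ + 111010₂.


Align and add column by column (LSB to MSB, carry propagating):
  0101100011
+ 0000111010
  ----------
  col 0: 1 + 0 + 0 (carry in) = 1 → bit 1, carry out 0
  col 1: 1 + 1 + 0 (carry in) = 2 → bit 0, carry out 1
  col 2: 0 + 0 + 1 (carry in) = 1 → bit 1, carry out 0
  col 3: 0 + 1 + 0 (carry in) = 1 → bit 1, carry out 0
  col 4: 0 + 1 + 0 (carry in) = 1 → bit 1, carry out 0
  col 5: 1 + 1 + 0 (carry in) = 2 → bit 0, carry out 1
  col 6: 1 + 0 + 1 (carry in) = 2 → bit 0, carry out 1
  col 7: 0 + 0 + 1 (carry in) = 1 → bit 1, carry out 0
  col 8: 1 + 0 + 0 (carry in) = 1 → bit 1, carry out 0
  col 9: 0 + 0 + 0 (carry in) = 0 → bit 0, carry out 0
Reading bits MSB→LSB: 0110011101
Strip leading zeros: 110011101
= 110011101


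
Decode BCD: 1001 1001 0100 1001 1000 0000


Each 4-bit group → digit:
  1001 → 9
  1001 → 9
  0100 → 4
  1001 → 9
  1000 → 8
  0000 → 0
= 994980


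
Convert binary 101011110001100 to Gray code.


Binary: 101011110001100
Gray code: G = B XOR (B >> 1)
B >> 1 = 010101111000110
101011110001100 XOR 010101111000110:
  1 XOR 0 = 1
  0 XOR 1 = 1
  1 XOR 0 = 1
  0 XOR 1 = 1
  1 XOR 0 = 1
  1 XOR 1 = 0
  1 XOR 1 = 0
  1 XOR 1 = 0
  0 XOR 1 = 1
  0 XOR 0 = 0
  0 XOR 0 = 0
  1 XOR 0 = 1
  1 XOR 1 = 0
  0 XOR 1 = 1
  0 XOR 0 = 0
= 111110001001010


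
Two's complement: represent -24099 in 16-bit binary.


Original: 0101111000100011
Step 1 - Invert all bits: 1010000111011100
Step 2 - Add 1: 1010000111011100 + 1
= 1010000111011101 (represents -24099)


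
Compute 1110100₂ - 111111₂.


Align and subtract column by column (LSB to MSB, borrowing when needed):
  1110100
- 0111111
  -------
  col 0: (0 - 0 borrow-in) - 1 → borrow from next column: (0+2) - 1 = 1, borrow out 1
  col 1: (0 - 1 borrow-in) - 1 → borrow from next column: (-1+2) - 1 = 0, borrow out 1
  col 2: (1 - 1 borrow-in) - 1 → borrow from next column: (0+2) - 1 = 1, borrow out 1
  col 3: (0 - 1 borrow-in) - 1 → borrow from next column: (-1+2) - 1 = 0, borrow out 1
  col 4: (1 - 1 borrow-in) - 1 → borrow from next column: (0+2) - 1 = 1, borrow out 1
  col 5: (1 - 1 borrow-in) - 1 → borrow from next column: (0+2) - 1 = 1, borrow out 1
  col 6: (1 - 1 borrow-in) - 0 → 0 - 0 = 0, borrow out 0
Reading bits MSB→LSB: 0110101
Strip leading zeros: 110101
= 110101


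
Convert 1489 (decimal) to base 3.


Divide by 3 repeatedly:
1489 ÷ 3 = 496 remainder 1
496 ÷ 3 = 165 remainder 1
165 ÷ 3 = 55 remainder 0
55 ÷ 3 = 18 remainder 1
18 ÷ 3 = 6 remainder 0
6 ÷ 3 = 2 remainder 0
2 ÷ 3 = 0 remainder 2
Reading remainders bottom-up:
= 2001011


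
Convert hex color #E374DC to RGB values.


Hex: #E374DC
R = E3₁₆ = 227
G = 74₁₆ = 116
B = DC₁₆ = 220
= RGB(227, 116, 220)


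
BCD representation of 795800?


Each digit → 4-bit binary:
  7 → 0111
  9 → 1001
  5 → 0101
  8 → 1000
  0 → 0000
  0 → 0000
= 0111 1001 0101 1000 0000 0000


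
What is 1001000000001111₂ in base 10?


Positional values:
Bit 0: 1 × 2^0 = 1
Bit 1: 1 × 2^1 = 2
Bit 2: 1 × 2^2 = 4
Bit 3: 1 × 2^3 = 8
Bit 12: 1 × 2^12 = 4096
Bit 15: 1 × 2^15 = 32768
Sum = 1 + 2 + 4 + 8 + 4096 + 32768
= 36879
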